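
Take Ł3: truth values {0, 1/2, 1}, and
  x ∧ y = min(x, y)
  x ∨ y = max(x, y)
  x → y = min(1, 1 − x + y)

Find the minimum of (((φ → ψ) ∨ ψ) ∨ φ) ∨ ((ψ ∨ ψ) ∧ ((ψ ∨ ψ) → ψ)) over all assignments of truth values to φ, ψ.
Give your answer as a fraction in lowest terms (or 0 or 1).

Take φ = 1/2, ψ = 0:
φ → ψ = 1/2 → 0 = 1/2
(φ → ψ) ∨ ψ = 1/2 ∨ 0 = 1/2
((φ → ψ) ∨ ψ) ∨ φ = 1/2 ∨ 1/2 = 1/2
ψ ∨ ψ = 0 ∨ 0 = 0
ψ ∨ ψ = 0 ∨ 0 = 0
(ψ ∨ ψ) → ψ = 0 → 0 = 1
(ψ ∨ ψ) ∧ ((ψ ∨ ψ) → ψ) = 0 ∧ 1 = 0
(((φ → ψ) ∨ ψ) ∨ φ) ∨ ((ψ ∨ ψ) ∧ ((ψ ∨ ψ) → ψ)) = 1/2 ∨ 0 = 1/2
No assignment yields a value below 1/2, so this is the minimum.

1/2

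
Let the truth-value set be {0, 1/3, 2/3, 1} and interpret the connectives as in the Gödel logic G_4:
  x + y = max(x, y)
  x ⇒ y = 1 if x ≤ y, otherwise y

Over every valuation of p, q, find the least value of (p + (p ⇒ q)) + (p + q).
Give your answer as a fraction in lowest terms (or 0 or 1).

Take p = 1/3, q = 0:
p ⇒ q = 1/3 ⇒ 0 = 0
p + (p ⇒ q) = 1/3 + 0 = 1/3
p + q = 1/3 + 0 = 1/3
(p + (p ⇒ q)) + (p + q) = 1/3 + 1/3 = 1/3
No assignment yields a value below 1/3, so this is the minimum.

1/3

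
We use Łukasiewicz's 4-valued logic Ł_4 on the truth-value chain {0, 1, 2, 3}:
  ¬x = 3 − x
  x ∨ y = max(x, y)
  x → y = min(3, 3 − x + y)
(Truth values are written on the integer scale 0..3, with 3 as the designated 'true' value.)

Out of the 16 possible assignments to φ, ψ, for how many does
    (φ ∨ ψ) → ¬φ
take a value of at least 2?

11

φ = 0, ψ = 0 ↦ 3  ≥
φ = 0, ψ = 1 ↦ 3  ≥
φ = 0, ψ = 2 ↦ 3  ≥
φ = 0, ψ = 3 ↦ 3  ≥
φ = 1, ψ = 0 ↦ 3  ≥
φ = 1, ψ = 1 ↦ 3  ≥
φ = 1, ψ = 2 ↦ 3  ≥
φ = 1, ψ = 3 ↦ 2  ≥
φ = 2, ψ = 0 ↦ 2  ≥
φ = 2, ψ = 1 ↦ 2  ≥
φ = 2, ψ = 2 ↦ 2  ≥
φ = 2, ψ = 3 ↦ 1  <
φ = 3, ψ = 0 ↦ 0  <
φ = 3, ψ = 1 ↦ 0  <
φ = 3, ψ = 2 ↦ 0  <
φ = 3, ψ = 3 ↦ 0  <
So 11 of the 16 assignments meet the threshold.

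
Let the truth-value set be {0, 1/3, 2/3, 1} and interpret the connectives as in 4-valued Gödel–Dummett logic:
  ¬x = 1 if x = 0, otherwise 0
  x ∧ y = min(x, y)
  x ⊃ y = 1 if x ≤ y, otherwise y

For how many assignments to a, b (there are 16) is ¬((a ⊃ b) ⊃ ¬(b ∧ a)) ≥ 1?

a = 0, b = 0 ↦ 0  <
a = 0, b = 1/3 ↦ 0  <
a = 0, b = 2/3 ↦ 0  <
a = 0, b = 1 ↦ 0  <
a = 1/3, b = 0 ↦ 0  <
a = 1/3, b = 1/3 ↦ 1  ≥
a = 1/3, b = 2/3 ↦ 1  ≥
a = 1/3, b = 1 ↦ 1  ≥
a = 2/3, b = 0 ↦ 0  <
a = 2/3, b = 1/3 ↦ 1  ≥
a = 2/3, b = 2/3 ↦ 1  ≥
a = 2/3, b = 1 ↦ 1  ≥
a = 1, b = 0 ↦ 0  <
a = 1, b = 1/3 ↦ 1  ≥
a = 1, b = 2/3 ↦ 1  ≥
a = 1, b = 1 ↦ 1  ≥
So 9 of the 16 assignments meet the threshold.

9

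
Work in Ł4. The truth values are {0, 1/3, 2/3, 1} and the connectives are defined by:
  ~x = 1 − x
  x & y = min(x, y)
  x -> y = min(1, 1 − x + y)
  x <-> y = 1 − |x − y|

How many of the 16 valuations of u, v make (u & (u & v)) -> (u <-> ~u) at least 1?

13

u = 0, v = 0 ↦ 1  ≥
u = 0, v = 1/3 ↦ 1  ≥
u = 0, v = 2/3 ↦ 1  ≥
u = 0, v = 1 ↦ 1  ≥
u = 1/3, v = 0 ↦ 1  ≥
u = 1/3, v = 1/3 ↦ 1  ≥
u = 1/3, v = 2/3 ↦ 1  ≥
u = 1/3, v = 1 ↦ 1  ≥
u = 2/3, v = 0 ↦ 1  ≥
u = 2/3, v = 1/3 ↦ 1  ≥
u = 2/3, v = 2/3 ↦ 1  ≥
u = 2/3, v = 1 ↦ 1  ≥
u = 1, v = 0 ↦ 1  ≥
u = 1, v = 1/3 ↦ 2/3  <
u = 1, v = 2/3 ↦ 1/3  <
u = 1, v = 1 ↦ 0  <
So 13 of the 16 assignments meet the threshold.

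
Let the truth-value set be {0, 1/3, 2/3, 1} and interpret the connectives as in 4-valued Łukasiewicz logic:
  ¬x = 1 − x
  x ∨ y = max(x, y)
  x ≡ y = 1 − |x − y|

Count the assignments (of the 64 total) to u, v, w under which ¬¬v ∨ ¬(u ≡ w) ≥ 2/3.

value 1: 22 assignments (counts)
value 2/3: 22 assignments (counts)
value 1/3: 16 assignments
value 0: 4 assignments
So 44 of the 64 assignments meet the threshold.

44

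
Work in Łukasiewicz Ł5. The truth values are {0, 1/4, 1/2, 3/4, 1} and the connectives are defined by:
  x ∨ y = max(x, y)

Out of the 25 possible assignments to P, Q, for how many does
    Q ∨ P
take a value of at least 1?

value 1: 9 assignments (counts)
value 3/4: 7 assignments
value 1/2: 5 assignments
value 1/4: 3 assignments
value 0: 1 assignment
So 9 of the 25 assignments meet the threshold.

9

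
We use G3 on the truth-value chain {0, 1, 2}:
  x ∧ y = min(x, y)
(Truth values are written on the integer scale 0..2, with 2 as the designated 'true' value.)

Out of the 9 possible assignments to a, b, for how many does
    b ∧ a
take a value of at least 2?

a = 0, b = 0 ↦ 0  <
a = 0, b = 1 ↦ 0  <
a = 0, b = 2 ↦ 0  <
a = 1, b = 0 ↦ 0  <
a = 1, b = 1 ↦ 1  <
a = 1, b = 2 ↦ 1  <
a = 2, b = 0 ↦ 0  <
a = 2, b = 1 ↦ 1  <
a = 2, b = 2 ↦ 2  ≥
So 1 of the 9 assignments meets the threshold.

1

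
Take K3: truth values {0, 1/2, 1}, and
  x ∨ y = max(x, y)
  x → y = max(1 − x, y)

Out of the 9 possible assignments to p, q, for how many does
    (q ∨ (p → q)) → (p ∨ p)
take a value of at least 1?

3

p = 0, q = 0 ↦ 0  <
p = 0, q = 1/2 ↦ 0  <
p = 0, q = 1 ↦ 0  <
p = 1/2, q = 0 ↦ 1/2  <
p = 1/2, q = 1/2 ↦ 1/2  <
p = 1/2, q = 1 ↦ 1/2  <
p = 1, q = 0 ↦ 1  ≥
p = 1, q = 1/2 ↦ 1  ≥
p = 1, q = 1 ↦ 1  ≥
So 3 of the 9 assignments meet the threshold.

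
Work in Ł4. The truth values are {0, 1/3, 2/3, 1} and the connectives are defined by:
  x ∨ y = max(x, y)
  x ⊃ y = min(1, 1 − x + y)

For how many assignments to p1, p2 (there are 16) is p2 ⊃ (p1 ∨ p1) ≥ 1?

10

p1 = 0, p2 = 0 ↦ 1  ≥
p1 = 0, p2 = 1/3 ↦ 2/3  <
p1 = 0, p2 = 2/3 ↦ 1/3  <
p1 = 0, p2 = 1 ↦ 0  <
p1 = 1/3, p2 = 0 ↦ 1  ≥
p1 = 1/3, p2 = 1/3 ↦ 1  ≥
p1 = 1/3, p2 = 2/3 ↦ 2/3  <
p1 = 1/3, p2 = 1 ↦ 1/3  <
p1 = 2/3, p2 = 0 ↦ 1  ≥
p1 = 2/3, p2 = 1/3 ↦ 1  ≥
p1 = 2/3, p2 = 2/3 ↦ 1  ≥
p1 = 2/3, p2 = 1 ↦ 2/3  <
p1 = 1, p2 = 0 ↦ 1  ≥
p1 = 1, p2 = 1/3 ↦ 1  ≥
p1 = 1, p2 = 2/3 ↦ 1  ≥
p1 = 1, p2 = 1 ↦ 1  ≥
So 10 of the 16 assignments meet the threshold.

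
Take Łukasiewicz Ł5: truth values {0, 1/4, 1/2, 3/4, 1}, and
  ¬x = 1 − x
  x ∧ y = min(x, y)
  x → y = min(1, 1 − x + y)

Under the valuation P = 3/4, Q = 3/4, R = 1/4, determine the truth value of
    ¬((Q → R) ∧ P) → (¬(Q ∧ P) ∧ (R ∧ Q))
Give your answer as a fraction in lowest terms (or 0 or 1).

Q → R = 3/4 → 1/4 = 1/2
(Q → R) ∧ P = 1/2 ∧ 3/4 = 1/2
¬((Q → R) ∧ P) = ¬1/2 = 1/2
Q ∧ P = 3/4 ∧ 3/4 = 3/4
¬(Q ∧ P) = ¬3/4 = 1/4
R ∧ Q = 1/4 ∧ 3/4 = 1/4
¬(Q ∧ P) ∧ (R ∧ Q) = 1/4 ∧ 1/4 = 1/4
¬((Q → R) ∧ P) → (¬(Q ∧ P) ∧ (R ∧ Q)) = 1/2 → 1/4 = 3/4

3/4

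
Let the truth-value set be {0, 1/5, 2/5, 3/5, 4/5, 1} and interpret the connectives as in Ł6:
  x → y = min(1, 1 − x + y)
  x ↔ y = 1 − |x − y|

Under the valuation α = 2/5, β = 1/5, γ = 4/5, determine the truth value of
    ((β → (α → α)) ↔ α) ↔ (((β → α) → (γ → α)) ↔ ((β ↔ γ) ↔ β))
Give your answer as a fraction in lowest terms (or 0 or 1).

3/5

α → α = 2/5 → 2/5 = 1
β → (α → α) = 1/5 → 1 = 1
(β → (α → α)) ↔ α = 1 ↔ 2/5 = 2/5
β → α = 1/5 → 2/5 = 1
γ → α = 4/5 → 2/5 = 3/5
(β → α) → (γ → α) = 1 → 3/5 = 3/5
β ↔ γ = 1/5 ↔ 4/5 = 2/5
(β ↔ γ) ↔ β = 2/5 ↔ 1/5 = 4/5
((β → α) → (γ → α)) ↔ ((β ↔ γ) ↔ β) = 3/5 ↔ 4/5 = 4/5
((β → (α → α)) ↔ α) ↔ (((β → α) → (γ → α)) ↔ ((β ↔ γ) ↔ β)) = 2/5 ↔ 4/5 = 3/5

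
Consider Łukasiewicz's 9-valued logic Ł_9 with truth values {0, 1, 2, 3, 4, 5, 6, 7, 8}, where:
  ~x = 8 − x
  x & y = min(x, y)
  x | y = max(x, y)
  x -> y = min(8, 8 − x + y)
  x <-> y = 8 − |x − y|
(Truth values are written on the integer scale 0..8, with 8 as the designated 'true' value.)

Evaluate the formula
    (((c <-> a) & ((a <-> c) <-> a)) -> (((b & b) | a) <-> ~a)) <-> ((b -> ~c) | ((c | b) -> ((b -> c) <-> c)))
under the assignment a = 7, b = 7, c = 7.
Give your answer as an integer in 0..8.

3

c <-> a = 7 <-> 7 = 8
a <-> c = 7 <-> 7 = 8
(a <-> c) <-> a = 8 <-> 7 = 7
(c <-> a) & ((a <-> c) <-> a) = 8 & 7 = 7
b & b = 7 & 7 = 7
(b & b) | a = 7 | 7 = 7
~a = ~7 = 1
((b & b) | a) <-> ~a = 7 <-> 1 = 2
((c <-> a) & ((a <-> c) <-> a)) -> (((b & b) | a) <-> ~a) = 7 -> 2 = 3
~c = ~7 = 1
b -> ~c = 7 -> 1 = 2
c | b = 7 | 7 = 7
b -> c = 7 -> 7 = 8
(b -> c) <-> c = 8 <-> 7 = 7
(c | b) -> ((b -> c) <-> c) = 7 -> 7 = 8
(b -> ~c) | ((c | b) -> ((b -> c) <-> c)) = 2 | 8 = 8
(((c <-> a) & ((a <-> c) <-> a)) -> (((b & b) | a) <-> ~a)) <-> ((b -> ~c) | ((c | b) -> ((b -> c) <-> c))) = 3 <-> 8 = 3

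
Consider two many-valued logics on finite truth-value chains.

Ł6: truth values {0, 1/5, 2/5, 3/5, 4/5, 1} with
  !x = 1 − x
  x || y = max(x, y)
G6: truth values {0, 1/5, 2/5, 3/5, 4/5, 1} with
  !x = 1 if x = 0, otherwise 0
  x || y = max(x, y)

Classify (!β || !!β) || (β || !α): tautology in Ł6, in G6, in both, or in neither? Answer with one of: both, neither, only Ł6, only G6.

only G6

In Ł6: at α = 1/5, β = 1/5 the value is 4/5 — not a tautology.
In G6: every assignment gives 1 — tautology.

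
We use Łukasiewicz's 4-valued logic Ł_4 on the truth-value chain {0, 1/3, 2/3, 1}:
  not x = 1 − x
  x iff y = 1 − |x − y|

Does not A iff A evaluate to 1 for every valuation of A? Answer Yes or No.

Counterexample: take A = 0.
not A = not 0 = 1
not A iff A = 1 iff 0 = 0
This gives 0 ≠ 1.

No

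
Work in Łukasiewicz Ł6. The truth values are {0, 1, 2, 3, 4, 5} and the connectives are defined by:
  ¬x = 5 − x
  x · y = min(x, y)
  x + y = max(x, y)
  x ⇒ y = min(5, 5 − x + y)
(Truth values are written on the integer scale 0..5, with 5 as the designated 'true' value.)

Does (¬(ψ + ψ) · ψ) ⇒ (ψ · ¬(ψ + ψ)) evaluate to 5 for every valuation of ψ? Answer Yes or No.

Yes

ψ = 0 ↦ 5
ψ = 1 ↦ 5
ψ = 2 ↦ 5
ψ = 3 ↦ 5
ψ = 4 ↦ 5
ψ = 5 ↦ 5
Every assignment gives a value ≥ 5.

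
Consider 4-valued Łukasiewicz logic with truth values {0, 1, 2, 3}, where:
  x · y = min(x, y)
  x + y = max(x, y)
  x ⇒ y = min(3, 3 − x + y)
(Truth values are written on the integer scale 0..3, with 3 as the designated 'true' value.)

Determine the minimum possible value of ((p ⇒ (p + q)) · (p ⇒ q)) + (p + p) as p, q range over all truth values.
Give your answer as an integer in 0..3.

2

Take p = 1, q = 0:
p + q = 1 + 0 = 1
p ⇒ (p + q) = 1 ⇒ 1 = 3
p ⇒ q = 1 ⇒ 0 = 2
(p ⇒ (p + q)) · (p ⇒ q) = 3 · 2 = 2
p + p = 1 + 1 = 1
((p ⇒ (p + q)) · (p ⇒ q)) + (p + p) = 2 + 1 = 2
No assignment yields a value below 2, so this is the minimum.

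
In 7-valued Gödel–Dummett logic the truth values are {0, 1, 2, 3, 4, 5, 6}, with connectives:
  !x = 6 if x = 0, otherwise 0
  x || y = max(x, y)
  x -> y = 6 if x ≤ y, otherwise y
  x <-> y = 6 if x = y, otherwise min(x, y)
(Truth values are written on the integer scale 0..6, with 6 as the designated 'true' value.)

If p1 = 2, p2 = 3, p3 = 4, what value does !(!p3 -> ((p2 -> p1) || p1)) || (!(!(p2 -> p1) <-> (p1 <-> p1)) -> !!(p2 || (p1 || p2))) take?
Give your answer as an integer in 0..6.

!p3 = !4 = 0
p2 -> p1 = 3 -> 2 = 2
(p2 -> p1) || p1 = 2 || 2 = 2
!p3 -> ((p2 -> p1) || p1) = 0 -> 2 = 6
!(!p3 -> ((p2 -> p1) || p1)) = !6 = 0
p2 -> p1 = 3 -> 2 = 2
!(p2 -> p1) = !2 = 0
p1 <-> p1 = 2 <-> 2 = 6
!(p2 -> p1) <-> (p1 <-> p1) = 0 <-> 6 = 0
!(!(p2 -> p1) <-> (p1 <-> p1)) = !0 = 6
p1 || p2 = 2 || 3 = 3
p2 || (p1 || p2) = 3 || 3 = 3
!(p2 || (p1 || p2)) = !3 = 0
!!(p2 || (p1 || p2)) = !0 = 6
!(!(p2 -> p1) <-> (p1 <-> p1)) -> !!(p2 || (p1 || p2)) = 6 -> 6 = 6
!(!p3 -> ((p2 -> p1) || p1)) || (!(!(p2 -> p1) <-> (p1 <-> p1)) -> !!(p2 || (p1 || p2))) = 0 || 6 = 6

6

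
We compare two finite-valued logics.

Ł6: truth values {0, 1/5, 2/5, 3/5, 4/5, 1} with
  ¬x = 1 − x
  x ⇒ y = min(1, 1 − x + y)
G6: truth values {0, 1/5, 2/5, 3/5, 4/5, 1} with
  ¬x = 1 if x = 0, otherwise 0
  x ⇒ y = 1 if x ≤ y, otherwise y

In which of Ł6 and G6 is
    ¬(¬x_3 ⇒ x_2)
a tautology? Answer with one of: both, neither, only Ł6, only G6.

In Ł6: at x_2 = 0, x_3 = 1/5 the value is 4/5 — not a tautology.
In G6: at x_2 = 0, x_3 = 1/5 the value is 0 — not a tautology.

neither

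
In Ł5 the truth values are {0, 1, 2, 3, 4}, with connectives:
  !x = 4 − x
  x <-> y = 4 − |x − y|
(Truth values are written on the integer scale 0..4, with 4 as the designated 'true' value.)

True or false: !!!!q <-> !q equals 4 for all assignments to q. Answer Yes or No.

No

Counterexample: take q = 0.
!q = !0 = 4
!!q = !4 = 0
!!!q = !0 = 4
!!!!q = !4 = 0
!q = !0 = 4
!!!!q <-> !q = 0 <-> 4 = 0
This gives 0 ≠ 4.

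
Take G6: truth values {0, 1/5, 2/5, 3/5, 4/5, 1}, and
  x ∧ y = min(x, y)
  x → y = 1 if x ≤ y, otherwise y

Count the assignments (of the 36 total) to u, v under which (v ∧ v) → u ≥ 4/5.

22

value 1: 21 assignments (counts)
value 4/5: 1 assignment (counts)
value 3/5: 2 assignments
value 2/5: 3 assignments
value 1/5: 4 assignments
value 0: 5 assignments
So 22 of the 36 assignments meet the threshold.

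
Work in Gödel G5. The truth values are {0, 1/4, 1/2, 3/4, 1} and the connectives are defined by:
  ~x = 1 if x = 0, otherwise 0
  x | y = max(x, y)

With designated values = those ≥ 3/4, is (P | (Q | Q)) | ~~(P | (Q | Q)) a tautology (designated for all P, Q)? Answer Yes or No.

No

Counterexample: take P = 0, Q = 0.
Q | Q = 0 | 0 = 0
P | (Q | Q) = 0 | 0 = 0
~(P | (Q | Q)) = ~0 = 1
~~(P | (Q | Q)) = ~1 = 0
(P | (Q | Q)) | ~~(P | (Q | Q)) = 0 | 0 = 0
This gives 0, which is below 3/4.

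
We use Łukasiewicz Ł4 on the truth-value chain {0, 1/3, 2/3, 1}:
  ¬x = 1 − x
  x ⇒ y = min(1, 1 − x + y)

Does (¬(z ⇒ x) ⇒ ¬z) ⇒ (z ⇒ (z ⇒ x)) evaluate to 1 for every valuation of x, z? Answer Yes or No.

x = 0, z = 0 ↦ 1
x = 0, z = 1/3 ↦ 1
x = 0, z = 2/3 ↦ 1
x = 0, z = 1 ↦ 1
x = 1/3, z = 0 ↦ 1
x = 1/3, z = 1/3 ↦ 1
x = 1/3, z = 2/3 ↦ 1
x = 1/3, z = 1 ↦ 1
x = 2/3, z = 0 ↦ 1
x = 2/3, z = 1/3 ↦ 1
x = 2/3, z = 2/3 ↦ 1
x = 2/3, z = 1 ↦ 1
x = 1, z = 0 ↦ 1
x = 1, z = 1/3 ↦ 1
x = 1, z = 2/3 ↦ 1
x = 1, z = 1 ↦ 1
Every assignment gives a value ≥ 1.

Yes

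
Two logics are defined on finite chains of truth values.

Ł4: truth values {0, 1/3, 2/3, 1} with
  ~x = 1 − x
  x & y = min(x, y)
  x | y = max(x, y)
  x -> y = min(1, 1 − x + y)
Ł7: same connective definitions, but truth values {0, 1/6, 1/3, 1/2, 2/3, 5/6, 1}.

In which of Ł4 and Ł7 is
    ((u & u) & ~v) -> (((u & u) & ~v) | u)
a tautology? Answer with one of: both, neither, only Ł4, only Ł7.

both

In Ł4: every assignment gives 1 — tautology.
In Ł7: every assignment gives 1 — tautology.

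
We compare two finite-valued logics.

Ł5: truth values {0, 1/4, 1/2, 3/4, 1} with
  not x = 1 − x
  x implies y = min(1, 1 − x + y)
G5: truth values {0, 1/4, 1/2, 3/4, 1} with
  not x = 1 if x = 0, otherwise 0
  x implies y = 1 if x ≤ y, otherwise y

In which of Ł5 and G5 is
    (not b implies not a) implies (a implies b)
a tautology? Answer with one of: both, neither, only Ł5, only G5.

only Ł5

In Ł5: every assignment gives 1 — tautology.
In G5: at a = 1/2, b = 1/4 the value is 1/4 — not a tautology.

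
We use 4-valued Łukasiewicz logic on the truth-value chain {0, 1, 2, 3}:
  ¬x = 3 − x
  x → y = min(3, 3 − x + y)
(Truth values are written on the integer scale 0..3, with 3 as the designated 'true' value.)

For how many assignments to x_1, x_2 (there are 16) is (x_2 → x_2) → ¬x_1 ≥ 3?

4

x_1 = 0, x_2 = 0 ↦ 3  ≥
x_1 = 0, x_2 = 1 ↦ 3  ≥
x_1 = 0, x_2 = 2 ↦ 3  ≥
x_1 = 0, x_2 = 3 ↦ 3  ≥
x_1 = 1, x_2 = 0 ↦ 2  <
x_1 = 1, x_2 = 1 ↦ 2  <
x_1 = 1, x_2 = 2 ↦ 2  <
x_1 = 1, x_2 = 3 ↦ 2  <
x_1 = 2, x_2 = 0 ↦ 1  <
x_1 = 2, x_2 = 1 ↦ 1  <
x_1 = 2, x_2 = 2 ↦ 1  <
x_1 = 2, x_2 = 3 ↦ 1  <
x_1 = 3, x_2 = 0 ↦ 0  <
x_1 = 3, x_2 = 1 ↦ 0  <
x_1 = 3, x_2 = 2 ↦ 0  <
x_1 = 3, x_2 = 3 ↦ 0  <
So 4 of the 16 assignments meet the threshold.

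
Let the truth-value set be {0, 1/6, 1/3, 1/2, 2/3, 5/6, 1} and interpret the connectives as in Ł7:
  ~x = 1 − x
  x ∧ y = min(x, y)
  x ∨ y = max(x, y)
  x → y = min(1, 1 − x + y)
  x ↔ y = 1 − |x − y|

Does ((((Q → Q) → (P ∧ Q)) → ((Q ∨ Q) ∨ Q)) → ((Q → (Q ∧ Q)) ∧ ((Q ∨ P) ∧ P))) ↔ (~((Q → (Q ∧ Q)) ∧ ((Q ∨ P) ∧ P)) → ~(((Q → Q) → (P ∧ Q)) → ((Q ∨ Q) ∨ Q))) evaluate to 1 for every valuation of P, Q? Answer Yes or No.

At P = 1/2, Q = 0, for instance:
Q → Q = 0 → 0 = 1
P ∧ Q = 1/2 ∧ 0 = 0
(Q → Q) → (P ∧ Q) = 1 → 0 = 0
Q ∨ Q = 0 ∨ 0 = 0
(Q ∨ Q) ∨ Q = 0 ∨ 0 = 0
((Q → Q) → (P ∧ Q)) → ((Q ∨ Q) ∨ Q) = 0 → 0 = 1
Q ∧ Q = 0 ∧ 0 = 0
Q → (Q ∧ Q) = 0 → 0 = 1
Q ∨ P = 0 ∨ 1/2 = 1/2
(Q ∨ P) ∧ P = 1/2 ∧ 1/2 = 1/2
(Q → (Q ∧ Q)) ∧ ((Q ∨ P) ∧ P) = 1 ∧ 1/2 = 1/2
(((Q → Q) → (P ∧ Q)) → ((Q ∨ Q) ∨ Q)) → ((Q → (Q ∧ Q)) ∧ ((Q ∨ P) ∧ P)) = 1 → 1/2 = 1/2
~((Q → (Q ∧ Q)) ∧ ((Q ∨ P) ∧ P)) = ~1/2 = 1/2
~(((Q → Q) → (P ∧ Q)) → ((Q ∨ Q) ∨ Q)) = ~1 = 0
~((Q → (Q ∧ Q)) ∧ ((Q ∨ P) ∧ P)) → ~(((Q → Q) → (P ∧ Q)) → ((Q ∨ Q) ∨ Q)) = 1/2 → 0 = 1/2
((((Q → Q) → (P ∧ Q)) → ((Q ∨ Q) ∨ Q)) → ((Q → (Q ∧ Q)) ∧ ((Q ∨ P) ∧ P))) ↔ (~((Q → (Q ∧ Q)) ∧ ((Q ∨ P) ∧ P)) → ~(((Q → Q) → (P ∧ Q)) → ((Q ∨ Q) ∨ Q))) = 1/2 ↔ 1/2 = 1
and checking the remaining 48 assignments likewise gives ≥ 1 in every case.

Yes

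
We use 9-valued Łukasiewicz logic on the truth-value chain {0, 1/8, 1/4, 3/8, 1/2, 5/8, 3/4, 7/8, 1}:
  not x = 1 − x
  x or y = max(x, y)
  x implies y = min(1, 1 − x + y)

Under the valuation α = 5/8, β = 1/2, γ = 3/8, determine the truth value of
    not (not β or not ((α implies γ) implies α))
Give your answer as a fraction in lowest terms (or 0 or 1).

1/2

not β = not 1/2 = 1/2
α implies γ = 5/8 implies 3/8 = 3/4
(α implies γ) implies α = 3/4 implies 5/8 = 7/8
not ((α implies γ) implies α) = not 7/8 = 1/8
not β or not ((α implies γ) implies α) = 1/2 or 1/8 = 1/2
not (not β or not ((α implies γ) implies α)) = not 1/2 = 1/2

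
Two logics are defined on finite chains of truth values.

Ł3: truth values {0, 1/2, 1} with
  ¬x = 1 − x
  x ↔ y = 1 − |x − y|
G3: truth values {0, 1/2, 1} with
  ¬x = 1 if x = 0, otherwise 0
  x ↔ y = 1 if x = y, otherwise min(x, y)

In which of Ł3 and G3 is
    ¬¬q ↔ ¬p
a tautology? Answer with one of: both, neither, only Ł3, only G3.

In Ł3: at p = 0, q = 0 the value is 0 — not a tautology.
In G3: at p = 0, q = 0 the value is 0 — not a tautology.

neither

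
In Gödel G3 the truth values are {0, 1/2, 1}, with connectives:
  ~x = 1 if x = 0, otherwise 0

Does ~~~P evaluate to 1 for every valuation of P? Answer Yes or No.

No

Counterexample: take P = 1/2.
~P = ~1/2 = 0
~~P = ~0 = 1
~~~P = ~1 = 0
This gives 0 ≠ 1.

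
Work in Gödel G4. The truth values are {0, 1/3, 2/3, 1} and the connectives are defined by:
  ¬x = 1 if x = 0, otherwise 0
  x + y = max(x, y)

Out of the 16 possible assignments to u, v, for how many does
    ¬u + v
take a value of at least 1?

7

u = 0, v = 0 ↦ 1  ≥
u = 0, v = 1/3 ↦ 1  ≥
u = 0, v = 2/3 ↦ 1  ≥
u = 0, v = 1 ↦ 1  ≥
u = 1/3, v = 0 ↦ 0  <
u = 1/3, v = 1/3 ↦ 1/3  <
u = 1/3, v = 2/3 ↦ 2/3  <
u = 1/3, v = 1 ↦ 1  ≥
u = 2/3, v = 0 ↦ 0  <
u = 2/3, v = 1/3 ↦ 1/3  <
u = 2/3, v = 2/3 ↦ 2/3  <
u = 2/3, v = 1 ↦ 1  ≥
u = 1, v = 0 ↦ 0  <
u = 1, v = 1/3 ↦ 1/3  <
u = 1, v = 2/3 ↦ 2/3  <
u = 1, v = 1 ↦ 1  ≥
So 7 of the 16 assignments meet the threshold.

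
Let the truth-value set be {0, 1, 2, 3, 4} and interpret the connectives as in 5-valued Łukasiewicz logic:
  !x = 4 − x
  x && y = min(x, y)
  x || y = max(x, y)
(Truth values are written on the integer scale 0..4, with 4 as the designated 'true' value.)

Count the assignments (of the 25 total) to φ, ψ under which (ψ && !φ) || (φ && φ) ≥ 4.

6

value 4: 6 assignments (counts)
value 3: 8 assignments
value 2: 7 assignments
value 1: 3 assignments
value 0: 1 assignment
So 6 of the 25 assignments meet the threshold.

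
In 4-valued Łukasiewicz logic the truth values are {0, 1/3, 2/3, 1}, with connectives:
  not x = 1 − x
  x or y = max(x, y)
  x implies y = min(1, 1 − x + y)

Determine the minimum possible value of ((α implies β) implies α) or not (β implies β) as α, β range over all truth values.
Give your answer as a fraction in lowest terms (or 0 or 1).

0

Take α = 0, β = 0:
α implies β = 0 implies 0 = 1
(α implies β) implies α = 1 implies 0 = 0
β implies β = 0 implies 0 = 1
not (β implies β) = not 1 = 0
((α implies β) implies α) or not (β implies β) = 0 or 0 = 0
No assignment yields a value below 0, so this is the minimum.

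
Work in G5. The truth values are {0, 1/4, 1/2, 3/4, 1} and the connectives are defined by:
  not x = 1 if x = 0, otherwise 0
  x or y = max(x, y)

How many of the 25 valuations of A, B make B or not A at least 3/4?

13

value 1: 9 assignments (counts)
value 3/4: 4 assignments (counts)
value 1/2: 4 assignments
value 1/4: 4 assignments
value 0: 4 assignments
So 13 of the 25 assignments meet the threshold.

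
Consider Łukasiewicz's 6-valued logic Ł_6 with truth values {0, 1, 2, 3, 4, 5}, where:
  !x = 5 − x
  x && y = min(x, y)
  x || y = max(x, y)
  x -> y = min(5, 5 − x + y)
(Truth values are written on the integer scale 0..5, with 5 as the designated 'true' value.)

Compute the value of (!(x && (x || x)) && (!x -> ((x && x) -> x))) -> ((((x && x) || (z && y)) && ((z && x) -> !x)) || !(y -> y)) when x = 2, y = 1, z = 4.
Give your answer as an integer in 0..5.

4

x || x = 2 || 2 = 2
x && (x || x) = 2 && 2 = 2
!(x && (x || x)) = !2 = 3
!x = !2 = 3
x && x = 2 && 2 = 2
(x && x) -> x = 2 -> 2 = 5
!x -> ((x && x) -> x) = 3 -> 5 = 5
!(x && (x || x)) && (!x -> ((x && x) -> x)) = 3 && 5 = 3
x && x = 2 && 2 = 2
z && y = 4 && 1 = 1
(x && x) || (z && y) = 2 || 1 = 2
z && x = 4 && 2 = 2
!x = !2 = 3
(z && x) -> !x = 2 -> 3 = 5
((x && x) || (z && y)) && ((z && x) -> !x) = 2 && 5 = 2
y -> y = 1 -> 1 = 5
!(y -> y) = !5 = 0
(((x && x) || (z && y)) && ((z && x) -> !x)) || !(y -> y) = 2 || 0 = 2
(!(x && (x || x)) && (!x -> ((x && x) -> x))) -> ((((x && x) || (z && y)) && ((z && x) -> !x)) || !(y -> y)) = 3 -> 2 = 4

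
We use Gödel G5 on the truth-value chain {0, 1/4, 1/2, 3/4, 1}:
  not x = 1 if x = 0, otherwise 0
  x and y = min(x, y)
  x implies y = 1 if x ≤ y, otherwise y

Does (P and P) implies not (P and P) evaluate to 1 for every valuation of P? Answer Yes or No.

Counterexample: take P = 1/4.
P and P = 1/4 and 1/4 = 1/4
not (P and P) = not 1/4 = 0
(P and P) implies not (P and P) = 1/4 implies 0 = 0
This gives 0 ≠ 1.

No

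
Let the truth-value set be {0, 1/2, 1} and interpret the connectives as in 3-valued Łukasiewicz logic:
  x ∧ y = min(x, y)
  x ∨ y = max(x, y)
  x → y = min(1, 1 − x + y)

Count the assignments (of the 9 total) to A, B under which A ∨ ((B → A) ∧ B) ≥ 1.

3

A = 0, B = 0 ↦ 0  <
A = 0, B = 1/2 ↦ 1/2  <
A = 0, B = 1 ↦ 0  <
A = 1/2, B = 0 ↦ 1/2  <
A = 1/2, B = 1/2 ↦ 1/2  <
A = 1/2, B = 1 ↦ 1/2  <
A = 1, B = 0 ↦ 1  ≥
A = 1, B = 1/2 ↦ 1  ≥
A = 1, B = 1 ↦ 1  ≥
So 3 of the 9 assignments meet the threshold.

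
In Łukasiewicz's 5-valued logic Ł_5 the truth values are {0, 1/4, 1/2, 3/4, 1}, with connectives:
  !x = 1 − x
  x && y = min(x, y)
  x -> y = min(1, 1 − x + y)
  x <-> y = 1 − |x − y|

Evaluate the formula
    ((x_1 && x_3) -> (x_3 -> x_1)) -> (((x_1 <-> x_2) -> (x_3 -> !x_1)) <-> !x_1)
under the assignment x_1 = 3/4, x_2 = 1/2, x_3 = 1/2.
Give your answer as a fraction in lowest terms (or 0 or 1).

x_1 && x_3 = 3/4 && 1/2 = 1/2
x_3 -> x_1 = 1/2 -> 3/4 = 1
(x_1 && x_3) -> (x_3 -> x_1) = 1/2 -> 1 = 1
x_1 <-> x_2 = 3/4 <-> 1/2 = 3/4
!x_1 = !3/4 = 1/4
x_3 -> !x_1 = 1/2 -> 1/4 = 3/4
(x_1 <-> x_2) -> (x_3 -> !x_1) = 3/4 -> 3/4 = 1
!x_1 = !3/4 = 1/4
((x_1 <-> x_2) -> (x_3 -> !x_1)) <-> !x_1 = 1 <-> 1/4 = 1/4
((x_1 && x_3) -> (x_3 -> x_1)) -> (((x_1 <-> x_2) -> (x_3 -> !x_1)) <-> !x_1) = 1 -> 1/4 = 1/4

1/4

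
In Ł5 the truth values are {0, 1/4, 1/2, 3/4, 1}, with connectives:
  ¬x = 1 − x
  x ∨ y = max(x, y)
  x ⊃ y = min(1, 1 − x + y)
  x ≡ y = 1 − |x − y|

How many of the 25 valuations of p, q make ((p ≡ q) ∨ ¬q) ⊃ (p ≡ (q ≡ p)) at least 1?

15

value 1: 15 assignments (counts)
value 3/4: 2 assignments
value 1/2: 5 assignments
value 1/4: 1 assignment
value 0: 2 assignments
So 15 of the 25 assignments meet the threshold.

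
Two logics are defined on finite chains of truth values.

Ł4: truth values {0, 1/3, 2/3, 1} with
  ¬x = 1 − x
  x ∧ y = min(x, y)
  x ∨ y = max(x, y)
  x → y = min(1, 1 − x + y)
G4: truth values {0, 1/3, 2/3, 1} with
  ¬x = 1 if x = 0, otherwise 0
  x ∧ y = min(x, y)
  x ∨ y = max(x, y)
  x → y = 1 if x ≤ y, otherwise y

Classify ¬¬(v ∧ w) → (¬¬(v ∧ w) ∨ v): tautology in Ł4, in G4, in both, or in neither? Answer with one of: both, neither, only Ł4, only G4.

In Ł4: every assignment gives 1 — tautology.
In G4: every assignment gives 1 — tautology.

both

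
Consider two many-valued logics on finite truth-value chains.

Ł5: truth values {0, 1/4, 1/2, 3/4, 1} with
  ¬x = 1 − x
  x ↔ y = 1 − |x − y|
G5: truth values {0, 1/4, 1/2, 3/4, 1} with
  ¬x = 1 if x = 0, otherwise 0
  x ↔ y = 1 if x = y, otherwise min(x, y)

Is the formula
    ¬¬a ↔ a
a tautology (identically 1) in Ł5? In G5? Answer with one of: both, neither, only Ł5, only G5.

only Ł5

In Ł5: every assignment gives 1 — tautology.
In G5: at a = 1/4 the value is 1/4 — not a tautology.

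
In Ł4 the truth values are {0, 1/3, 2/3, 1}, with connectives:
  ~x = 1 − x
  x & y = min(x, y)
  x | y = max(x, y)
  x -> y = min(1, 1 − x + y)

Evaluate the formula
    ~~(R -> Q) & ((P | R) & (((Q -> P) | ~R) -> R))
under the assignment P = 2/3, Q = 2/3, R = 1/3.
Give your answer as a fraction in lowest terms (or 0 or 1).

1/3

R -> Q = 1/3 -> 2/3 = 1
~(R -> Q) = ~1 = 0
~~(R -> Q) = ~0 = 1
P | R = 2/3 | 1/3 = 2/3
Q -> P = 2/3 -> 2/3 = 1
~R = ~1/3 = 2/3
(Q -> P) | ~R = 1 | 2/3 = 1
((Q -> P) | ~R) -> R = 1 -> 1/3 = 1/3
(P | R) & (((Q -> P) | ~R) -> R) = 2/3 & 1/3 = 1/3
~~(R -> Q) & ((P | R) & (((Q -> P) | ~R) -> R)) = 1 & 1/3 = 1/3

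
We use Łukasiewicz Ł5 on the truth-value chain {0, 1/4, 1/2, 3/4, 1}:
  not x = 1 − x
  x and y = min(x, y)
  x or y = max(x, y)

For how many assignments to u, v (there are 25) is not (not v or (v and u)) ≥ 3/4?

4

value 1: 1 assignment (counts)
value 3/4: 3 assignments (counts)
value 1/2: 7 assignments
value 1/4: 8 assignments
value 0: 6 assignments
So 4 of the 25 assignments meet the threshold.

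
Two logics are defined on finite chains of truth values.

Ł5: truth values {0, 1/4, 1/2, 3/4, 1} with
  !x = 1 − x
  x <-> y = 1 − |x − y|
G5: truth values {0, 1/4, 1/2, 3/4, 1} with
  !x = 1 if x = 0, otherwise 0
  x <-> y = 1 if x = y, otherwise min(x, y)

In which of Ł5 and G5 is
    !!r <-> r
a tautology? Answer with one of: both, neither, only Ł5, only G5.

only Ł5

In Ł5: every assignment gives 1 — tautology.
In G5: at r = 1/4 the value is 1/4 — not a tautology.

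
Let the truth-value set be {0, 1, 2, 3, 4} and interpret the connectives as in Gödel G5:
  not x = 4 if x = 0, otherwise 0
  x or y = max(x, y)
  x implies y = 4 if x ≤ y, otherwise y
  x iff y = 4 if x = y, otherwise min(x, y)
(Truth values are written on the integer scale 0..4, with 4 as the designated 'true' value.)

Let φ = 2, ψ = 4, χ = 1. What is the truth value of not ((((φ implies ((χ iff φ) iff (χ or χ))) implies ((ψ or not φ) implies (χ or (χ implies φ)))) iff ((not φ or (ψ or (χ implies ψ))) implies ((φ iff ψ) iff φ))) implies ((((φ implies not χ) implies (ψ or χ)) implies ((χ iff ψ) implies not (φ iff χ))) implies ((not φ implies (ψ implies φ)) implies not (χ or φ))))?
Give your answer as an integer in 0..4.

0

χ iff φ = 1 iff 2 = 1
χ or χ = 1 or 1 = 1
(χ iff φ) iff (χ or χ) = 1 iff 1 = 4
φ implies ((χ iff φ) iff (χ or χ)) = 2 implies 4 = 4
not φ = not 2 = 0
ψ or not φ = 4 or 0 = 4
χ implies φ = 1 implies 2 = 4
χ or (χ implies φ) = 1 or 4 = 4
(ψ or not φ) implies (χ or (χ implies φ)) = 4 implies 4 = 4
(φ implies ((χ iff φ) iff (χ or χ))) implies ((ψ or not φ) implies (χ or (χ implies φ))) = 4 implies 4 = 4
not φ = not 2 = 0
χ implies ψ = 1 implies 4 = 4
ψ or (χ implies ψ) = 4 or 4 = 4
not φ or (ψ or (χ implies ψ)) = 0 or 4 = 4
φ iff ψ = 2 iff 4 = 2
(φ iff ψ) iff φ = 2 iff 2 = 4
(not φ or (ψ or (χ implies ψ))) implies ((φ iff ψ) iff φ) = 4 implies 4 = 4
((φ implies ((χ iff φ) iff (χ or χ))) implies ((ψ or not φ) implies (χ or (χ implies φ)))) iff ((not φ or (ψ or (χ implies ψ))) implies ((φ iff ψ) iff φ)) = 4 iff 4 = 4
not χ = not 1 = 0
φ implies not χ = 2 implies 0 = 0
ψ or χ = 4 or 1 = 4
(φ implies not χ) implies (ψ or χ) = 0 implies 4 = 4
χ iff ψ = 1 iff 4 = 1
φ iff χ = 2 iff 1 = 1
not (φ iff χ) = not 1 = 0
(χ iff ψ) implies not (φ iff χ) = 1 implies 0 = 0
((φ implies not χ) implies (ψ or χ)) implies ((χ iff ψ) implies not (φ iff χ)) = 4 implies 0 = 0
not φ = not 2 = 0
ψ implies φ = 4 implies 2 = 2
not φ implies (ψ implies φ) = 0 implies 2 = 4
χ or φ = 1 or 2 = 2
not (χ or φ) = not 2 = 0
(not φ implies (ψ implies φ)) implies not (χ or φ) = 4 implies 0 = 0
(((φ implies not χ) implies (ψ or χ)) implies ((χ iff ψ) implies not (φ iff χ))) implies ((not φ implies (ψ implies φ)) implies not (χ or φ)) = 0 implies 0 = 4
(((φ implies ((χ iff φ) iff (χ or χ))) implies ((ψ or not φ) implies (χ or (χ implies φ)))) iff ((not φ or (ψ or (χ implies ψ))) implies ((φ iff ψ) iff φ))) implies ((((φ implies not χ) implies (ψ or χ)) implies ((χ iff ψ) implies not (φ iff χ))) implies ((not φ implies (ψ implies φ)) implies not (χ or φ))) = 4 implies 4 = 4
not ((((φ implies ((χ iff φ) iff (χ or χ))) implies ((ψ or not φ) implies (χ or (χ implies φ)))) iff ((not φ or (ψ or (χ implies ψ))) implies ((φ iff ψ) iff φ))) implies ((((φ implies not χ) implies (ψ or χ)) implies ((χ iff ψ) implies not (φ iff χ))) implies ((not φ implies (ψ implies φ)) implies not (χ or φ)))) = not 4 = 0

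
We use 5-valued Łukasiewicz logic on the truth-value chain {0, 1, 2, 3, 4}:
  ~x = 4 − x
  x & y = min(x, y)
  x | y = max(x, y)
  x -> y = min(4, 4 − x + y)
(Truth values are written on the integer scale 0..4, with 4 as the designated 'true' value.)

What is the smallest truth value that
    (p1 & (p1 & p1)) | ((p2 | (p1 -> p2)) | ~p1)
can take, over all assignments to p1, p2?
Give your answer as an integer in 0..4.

Take p1 = 2, p2 = 0:
p1 & p1 = 2 & 2 = 2
p1 & (p1 & p1) = 2 & 2 = 2
p1 -> p2 = 2 -> 0 = 2
p2 | (p1 -> p2) = 0 | 2 = 2
~p1 = ~2 = 2
(p2 | (p1 -> p2)) | ~p1 = 2 | 2 = 2
(p1 & (p1 & p1)) | ((p2 | (p1 -> p2)) | ~p1) = 2 | 2 = 2
No assignment yields a value below 2, so this is the minimum.

2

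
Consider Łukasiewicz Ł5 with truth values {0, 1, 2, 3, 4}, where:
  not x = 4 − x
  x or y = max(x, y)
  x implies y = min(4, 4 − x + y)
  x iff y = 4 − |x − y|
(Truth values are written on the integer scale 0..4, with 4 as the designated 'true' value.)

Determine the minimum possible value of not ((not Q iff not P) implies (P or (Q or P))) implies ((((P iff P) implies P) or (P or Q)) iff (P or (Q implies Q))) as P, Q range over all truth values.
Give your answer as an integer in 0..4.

Take P = 0, Q = 0:
not Q = not 0 = 4
not P = not 0 = 4
not Q iff not P = 4 iff 4 = 4
Q or P = 0 or 0 = 0
P or (Q or P) = 0 or 0 = 0
(not Q iff not P) implies (P or (Q or P)) = 4 implies 0 = 0
not ((not Q iff not P) implies (P or (Q or P))) = not 0 = 4
P iff P = 0 iff 0 = 4
(P iff P) implies P = 4 implies 0 = 0
P or Q = 0 or 0 = 0
((P iff P) implies P) or (P or Q) = 0 or 0 = 0
Q implies Q = 0 implies 0 = 4
P or (Q implies Q) = 0 or 4 = 4
(((P iff P) implies P) or (P or Q)) iff (P or (Q implies Q)) = 0 iff 4 = 0
not ((not Q iff not P) implies (P or (Q or P))) implies ((((P iff P) implies P) or (P or Q)) iff (P or (Q implies Q))) = 4 implies 0 = 0
No assignment yields a value below 0, so this is the minimum.

0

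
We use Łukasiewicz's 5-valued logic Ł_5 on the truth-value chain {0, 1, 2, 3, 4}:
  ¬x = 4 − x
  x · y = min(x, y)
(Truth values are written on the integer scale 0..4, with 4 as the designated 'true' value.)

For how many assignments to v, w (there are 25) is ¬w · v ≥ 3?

value 4: 1 assignment (counts)
value 3: 3 assignments (counts)
value 2: 5 assignments
value 1: 7 assignments
value 0: 9 assignments
So 4 of the 25 assignments meet the threshold.

4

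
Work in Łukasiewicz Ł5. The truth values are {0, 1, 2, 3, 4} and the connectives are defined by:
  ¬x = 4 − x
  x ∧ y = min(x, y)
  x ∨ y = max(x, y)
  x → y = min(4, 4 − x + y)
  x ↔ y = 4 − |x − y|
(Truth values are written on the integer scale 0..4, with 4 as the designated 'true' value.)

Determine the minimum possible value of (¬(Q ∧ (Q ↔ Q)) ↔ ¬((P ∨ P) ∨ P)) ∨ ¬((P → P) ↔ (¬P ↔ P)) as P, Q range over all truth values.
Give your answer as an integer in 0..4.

Take P = 1, Q = 3:
Q ↔ Q = 3 ↔ 3 = 4
Q ∧ (Q ↔ Q) = 3 ∧ 4 = 3
¬(Q ∧ (Q ↔ Q)) = ¬3 = 1
P ∨ P = 1 ∨ 1 = 1
(P ∨ P) ∨ P = 1 ∨ 1 = 1
¬((P ∨ P) ∨ P) = ¬1 = 3
¬(Q ∧ (Q ↔ Q)) ↔ ¬((P ∨ P) ∨ P) = 1 ↔ 3 = 2
P → P = 1 → 1 = 4
¬P = ¬1 = 3
¬P ↔ P = 3 ↔ 1 = 2
(P → P) ↔ (¬P ↔ P) = 4 ↔ 2 = 2
¬((P → P) ↔ (¬P ↔ P)) = ¬2 = 2
(¬(Q ∧ (Q ↔ Q)) ↔ ¬((P ∨ P) ∨ P)) ∨ ¬((P → P) ↔ (¬P ↔ P)) = 2 ∨ 2 = 2
No assignment yields a value below 2, so this is the minimum.

2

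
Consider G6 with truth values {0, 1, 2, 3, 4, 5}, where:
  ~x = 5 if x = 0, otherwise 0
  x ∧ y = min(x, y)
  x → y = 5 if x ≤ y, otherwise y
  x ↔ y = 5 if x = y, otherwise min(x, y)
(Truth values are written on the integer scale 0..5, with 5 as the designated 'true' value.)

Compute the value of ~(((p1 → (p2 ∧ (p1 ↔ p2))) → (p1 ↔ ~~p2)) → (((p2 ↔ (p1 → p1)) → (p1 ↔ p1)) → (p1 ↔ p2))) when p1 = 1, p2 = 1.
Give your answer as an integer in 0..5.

p1 ↔ p2 = 1 ↔ 1 = 5
p2 ∧ (p1 ↔ p2) = 1 ∧ 5 = 1
p1 → (p2 ∧ (p1 ↔ p2)) = 1 → 1 = 5
~p2 = ~1 = 0
~~p2 = ~0 = 5
p1 ↔ ~~p2 = 1 ↔ 5 = 1
(p1 → (p2 ∧ (p1 ↔ p2))) → (p1 ↔ ~~p2) = 5 → 1 = 1
p1 → p1 = 1 → 1 = 5
p2 ↔ (p1 → p1) = 1 ↔ 5 = 1
p1 ↔ p1 = 1 ↔ 1 = 5
(p2 ↔ (p1 → p1)) → (p1 ↔ p1) = 1 → 5 = 5
p1 ↔ p2 = 1 ↔ 1 = 5
((p2 ↔ (p1 → p1)) → (p1 ↔ p1)) → (p1 ↔ p2) = 5 → 5 = 5
((p1 → (p2 ∧ (p1 ↔ p2))) → (p1 ↔ ~~p2)) → (((p2 ↔ (p1 → p1)) → (p1 ↔ p1)) → (p1 ↔ p2)) = 1 → 5 = 5
~(((p1 → (p2 ∧ (p1 ↔ p2))) → (p1 ↔ ~~p2)) → (((p2 ↔ (p1 → p1)) → (p1 ↔ p1)) → (p1 ↔ p2))) = ~5 = 0

0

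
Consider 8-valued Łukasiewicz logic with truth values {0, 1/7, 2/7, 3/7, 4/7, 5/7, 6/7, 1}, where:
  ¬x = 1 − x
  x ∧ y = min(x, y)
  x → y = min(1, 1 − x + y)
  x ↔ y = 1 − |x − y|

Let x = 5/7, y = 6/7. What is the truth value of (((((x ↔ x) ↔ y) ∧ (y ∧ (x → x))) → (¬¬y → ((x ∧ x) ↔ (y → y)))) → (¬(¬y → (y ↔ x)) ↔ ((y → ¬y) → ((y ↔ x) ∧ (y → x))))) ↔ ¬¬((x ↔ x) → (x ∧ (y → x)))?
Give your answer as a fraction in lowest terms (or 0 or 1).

2/7

x ↔ x = 5/7 ↔ 5/7 = 1
(x ↔ x) ↔ y = 1 ↔ 6/7 = 6/7
x → x = 5/7 → 5/7 = 1
y ∧ (x → x) = 6/7 ∧ 1 = 6/7
((x ↔ x) ↔ y) ∧ (y ∧ (x → x)) = 6/7 ∧ 6/7 = 6/7
¬y = ¬6/7 = 1/7
¬¬y = ¬1/7 = 6/7
x ∧ x = 5/7 ∧ 5/7 = 5/7
y → y = 6/7 → 6/7 = 1
(x ∧ x) ↔ (y → y) = 5/7 ↔ 1 = 5/7
¬¬y → ((x ∧ x) ↔ (y → y)) = 6/7 → 5/7 = 6/7
(((x ↔ x) ↔ y) ∧ (y ∧ (x → x))) → (¬¬y → ((x ∧ x) ↔ (y → y))) = 6/7 → 6/7 = 1
¬y = ¬6/7 = 1/7
y ↔ x = 6/7 ↔ 5/7 = 6/7
¬y → (y ↔ x) = 1/7 → 6/7 = 1
¬(¬y → (y ↔ x)) = ¬1 = 0
¬y = ¬6/7 = 1/7
y → ¬y = 6/7 → 1/7 = 2/7
y ↔ x = 6/7 ↔ 5/7 = 6/7
y → x = 6/7 → 5/7 = 6/7
(y ↔ x) ∧ (y → x) = 6/7 ∧ 6/7 = 6/7
(y → ¬y) → ((y ↔ x) ∧ (y → x)) = 2/7 → 6/7 = 1
¬(¬y → (y ↔ x)) ↔ ((y → ¬y) → ((y ↔ x) ∧ (y → x))) = 0 ↔ 1 = 0
((((x ↔ x) ↔ y) ∧ (y ∧ (x → x))) → (¬¬y → ((x ∧ x) ↔ (y → y)))) → (¬(¬y → (y ↔ x)) ↔ ((y → ¬y) → ((y ↔ x) ∧ (y → x)))) = 1 → 0 = 0
x ↔ x = 5/7 ↔ 5/7 = 1
y → x = 6/7 → 5/7 = 6/7
x ∧ (y → x) = 5/7 ∧ 6/7 = 5/7
(x ↔ x) → (x ∧ (y → x)) = 1 → 5/7 = 5/7
¬((x ↔ x) → (x ∧ (y → x))) = ¬5/7 = 2/7
¬¬((x ↔ x) → (x ∧ (y → x))) = ¬2/7 = 5/7
(((((x ↔ x) ↔ y) ∧ (y ∧ (x → x))) → (¬¬y → ((x ∧ x) ↔ (y → y)))) → (¬(¬y → (y ↔ x)) ↔ ((y → ¬y) → ((y ↔ x) ∧ (y → x))))) ↔ ¬¬((x ↔ x) → (x ∧ (y → x))) = 0 ↔ 5/7 = 2/7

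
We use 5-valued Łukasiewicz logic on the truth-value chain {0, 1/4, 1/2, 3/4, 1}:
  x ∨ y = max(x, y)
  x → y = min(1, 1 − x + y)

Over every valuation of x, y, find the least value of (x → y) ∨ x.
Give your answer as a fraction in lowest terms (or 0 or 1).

Take x = 1/2, y = 0:
x → y = 1/2 → 0 = 1/2
(x → y) ∨ x = 1/2 ∨ 1/2 = 1/2
No assignment yields a value below 1/2, so this is the minimum.

1/2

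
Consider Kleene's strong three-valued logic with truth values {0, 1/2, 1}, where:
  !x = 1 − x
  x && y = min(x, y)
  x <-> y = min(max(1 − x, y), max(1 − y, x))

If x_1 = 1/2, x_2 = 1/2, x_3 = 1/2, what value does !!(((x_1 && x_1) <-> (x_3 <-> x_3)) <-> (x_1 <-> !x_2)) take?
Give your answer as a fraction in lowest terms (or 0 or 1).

1/2

x_1 && x_1 = 1/2 && 1/2 = 1/2
x_3 <-> x_3 = 1/2 <-> 1/2 = 1/2
(x_1 && x_1) <-> (x_3 <-> x_3) = 1/2 <-> 1/2 = 1/2
!x_2 = !1/2 = 1/2
x_1 <-> !x_2 = 1/2 <-> 1/2 = 1/2
((x_1 && x_1) <-> (x_3 <-> x_3)) <-> (x_1 <-> !x_2) = 1/2 <-> 1/2 = 1/2
!(((x_1 && x_1) <-> (x_3 <-> x_3)) <-> (x_1 <-> !x_2)) = !1/2 = 1/2
!!(((x_1 && x_1) <-> (x_3 <-> x_3)) <-> (x_1 <-> !x_2)) = !1/2 = 1/2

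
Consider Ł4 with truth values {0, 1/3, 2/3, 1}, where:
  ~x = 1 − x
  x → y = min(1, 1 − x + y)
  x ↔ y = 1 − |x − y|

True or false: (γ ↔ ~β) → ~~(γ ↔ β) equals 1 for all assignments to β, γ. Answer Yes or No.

Counterexample: take β = 0, γ = 2/3.
~β = ~0 = 1
γ ↔ ~β = 2/3 ↔ 1 = 2/3
γ ↔ β = 2/3 ↔ 0 = 1/3
~(γ ↔ β) = ~1/3 = 2/3
~~(γ ↔ β) = ~2/3 = 1/3
(γ ↔ ~β) → ~~(γ ↔ β) = 2/3 → 1/3 = 2/3
This gives 2/3 ≠ 1.

No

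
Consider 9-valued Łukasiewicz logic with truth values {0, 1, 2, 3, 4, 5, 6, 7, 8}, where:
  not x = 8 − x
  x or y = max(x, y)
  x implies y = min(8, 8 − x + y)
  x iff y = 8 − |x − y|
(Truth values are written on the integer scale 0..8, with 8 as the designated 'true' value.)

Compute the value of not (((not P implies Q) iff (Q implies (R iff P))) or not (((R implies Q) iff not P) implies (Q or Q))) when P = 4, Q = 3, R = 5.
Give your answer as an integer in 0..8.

not P = not 4 = 4
not P implies Q = 4 implies 3 = 7
R iff P = 5 iff 4 = 7
Q implies (R iff P) = 3 implies 7 = 8
(not P implies Q) iff (Q implies (R iff P)) = 7 iff 8 = 7
R implies Q = 5 implies 3 = 6
not P = not 4 = 4
(R implies Q) iff not P = 6 iff 4 = 6
Q or Q = 3 or 3 = 3
((R implies Q) iff not P) implies (Q or Q) = 6 implies 3 = 5
not (((R implies Q) iff not P) implies (Q or Q)) = not 5 = 3
((not P implies Q) iff (Q implies (R iff P))) or not (((R implies Q) iff not P) implies (Q or Q)) = 7 or 3 = 7
not (((not P implies Q) iff (Q implies (R iff P))) or not (((R implies Q) iff not P) implies (Q or Q))) = not 7 = 1

1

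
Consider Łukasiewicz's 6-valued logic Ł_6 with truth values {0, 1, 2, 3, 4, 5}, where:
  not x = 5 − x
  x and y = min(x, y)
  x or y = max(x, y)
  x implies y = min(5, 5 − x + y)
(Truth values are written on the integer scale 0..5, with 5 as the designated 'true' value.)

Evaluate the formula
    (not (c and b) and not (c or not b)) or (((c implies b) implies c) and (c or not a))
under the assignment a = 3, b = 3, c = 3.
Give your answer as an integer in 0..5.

c and b = 3 and 3 = 3
not (c and b) = not 3 = 2
not b = not 3 = 2
c or not b = 3 or 2 = 3
not (c or not b) = not 3 = 2
not (c and b) and not (c or not b) = 2 and 2 = 2
c implies b = 3 implies 3 = 5
(c implies b) implies c = 5 implies 3 = 3
not a = not 3 = 2
c or not a = 3 or 2 = 3
((c implies b) implies c) and (c or not a) = 3 and 3 = 3
(not (c and b) and not (c or not b)) or (((c implies b) implies c) and (c or not a)) = 2 or 3 = 3

3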